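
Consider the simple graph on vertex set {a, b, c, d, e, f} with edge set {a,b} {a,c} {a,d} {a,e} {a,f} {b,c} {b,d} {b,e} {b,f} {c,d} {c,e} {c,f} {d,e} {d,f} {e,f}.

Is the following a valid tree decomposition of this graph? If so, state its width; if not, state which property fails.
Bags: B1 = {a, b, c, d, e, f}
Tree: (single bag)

Checking the three conditions: (i) the bags cover all of {a, b, c, d, e, f}; (ii) for each edge, some bag contains both endpoints; (iii) the bags containing any fixed vertex form a subtree. All hold, so the decomposition is valid with width 6 − 1 = 5.

Yes; width 5.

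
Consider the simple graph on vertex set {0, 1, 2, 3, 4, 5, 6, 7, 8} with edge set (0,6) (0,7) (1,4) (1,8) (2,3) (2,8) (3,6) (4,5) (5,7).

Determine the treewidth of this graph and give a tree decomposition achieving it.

Treewidth 2.
One optimal decomposition is:
Bags: B1 = {1, 2, 8}  B2 = {1, 2, 3}  B3 = {1, 3, 6}  B4 = {0, 1, 6}  B5 = {0, 1, 7}  B6 = {1, 5, 7}  B7 = {1, 4, 5}
Tree: B1–B2, B2–B3, B3–B4, B4–B5, B5–B6, B6–B7

Each bag holds 3 vertices, so the decomposition has width 2, which upper-bounds the treewidth. Since 1–8–2–3–6–0–7–5–4–1 is a cycle in G, G is not acyclic. Forests are exactly the graphs of treewidth ≤ 1, so tw(G) ≥ 2. Combining the bounds, tw(G) = 2.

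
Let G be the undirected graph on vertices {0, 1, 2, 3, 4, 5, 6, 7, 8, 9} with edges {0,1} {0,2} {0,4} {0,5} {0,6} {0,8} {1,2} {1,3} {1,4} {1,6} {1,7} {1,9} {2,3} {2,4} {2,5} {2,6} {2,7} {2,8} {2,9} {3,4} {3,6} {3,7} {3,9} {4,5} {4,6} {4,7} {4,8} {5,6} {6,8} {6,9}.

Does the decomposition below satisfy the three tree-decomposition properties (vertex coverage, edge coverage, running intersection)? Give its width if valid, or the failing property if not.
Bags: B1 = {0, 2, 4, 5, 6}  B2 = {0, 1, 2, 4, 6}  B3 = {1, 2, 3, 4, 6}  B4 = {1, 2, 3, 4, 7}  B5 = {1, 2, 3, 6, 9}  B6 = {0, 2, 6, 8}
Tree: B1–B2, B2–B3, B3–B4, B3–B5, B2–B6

A tree decomposition must satisfy three properties: every vertex lies in some bag; for every edge, both endpoints lie together in some bag; and for every vertex, the bags containing it form a connected subtree. Here edge (4,8) lies in no bag, so the decomposition is invalid.

No — edge (4,8) lies in no bag.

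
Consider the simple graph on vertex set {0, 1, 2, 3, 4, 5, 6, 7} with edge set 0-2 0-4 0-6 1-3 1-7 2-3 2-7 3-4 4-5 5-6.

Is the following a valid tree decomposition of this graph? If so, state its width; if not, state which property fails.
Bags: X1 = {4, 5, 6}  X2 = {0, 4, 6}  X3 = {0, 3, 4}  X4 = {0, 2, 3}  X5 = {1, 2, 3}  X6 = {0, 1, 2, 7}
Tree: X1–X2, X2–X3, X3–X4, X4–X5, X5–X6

No — bags containing vertex 0 are not connected in the tree.

A tree decomposition must satisfy three properties: every vertex lies in some bag; for every edge, both endpoints lie together in some bag; and for every vertex, the bags containing it form a connected subtree. Here bags containing vertex 0 are not connected in the tree, so the decomposition is invalid.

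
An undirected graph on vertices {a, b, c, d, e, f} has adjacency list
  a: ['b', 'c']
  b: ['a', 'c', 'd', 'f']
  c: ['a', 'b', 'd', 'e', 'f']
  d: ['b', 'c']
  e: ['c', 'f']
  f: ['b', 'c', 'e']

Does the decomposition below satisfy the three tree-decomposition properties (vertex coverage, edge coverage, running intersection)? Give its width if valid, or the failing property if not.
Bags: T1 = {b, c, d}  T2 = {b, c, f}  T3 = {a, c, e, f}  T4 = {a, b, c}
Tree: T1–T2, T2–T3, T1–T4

No — bags containing vertex a are not connected in the tree.

A tree decomposition must satisfy three properties: every vertex lies in some bag; for every edge, both endpoints lie together in some bag; and for every vertex, the bags containing it form a connected subtree. Here bags containing vertex a are not connected in the tree, so the decomposition is invalid.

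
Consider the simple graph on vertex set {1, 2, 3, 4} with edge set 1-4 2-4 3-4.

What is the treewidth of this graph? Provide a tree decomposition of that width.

Each bag holds 2 vertices, so the decomposition has width 1, which upper-bounds the treewidth. G has an edge, so its treewidth is at least 1. Combining the bounds, tw(G) = 1.

Treewidth 1.
One optimal decomposition is:
Bags: B1 = {3, 4}  B2 = {2, 4}  B3 = {1, 4}
Tree: B1–B2, B2–B3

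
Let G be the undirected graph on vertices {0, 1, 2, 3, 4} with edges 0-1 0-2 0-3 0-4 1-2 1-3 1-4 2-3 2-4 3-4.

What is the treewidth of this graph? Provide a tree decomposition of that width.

Treewidth 4.
One such decomposition:
Bags: B1 = {0, 1, 2, 3, 4}
Tree: (single bag)

A single bag containing all 5 vertices is trivially a valid decomposition of width 4. Conversely, {0, 1, 2, 3, 4} is a clique of size 5, and the vertices of any clique must share a bag in every tree decomposition; so some bag has ≥ 5 vertices and tw(G) ≥ 4. Hence tw(G) = 4 exactly.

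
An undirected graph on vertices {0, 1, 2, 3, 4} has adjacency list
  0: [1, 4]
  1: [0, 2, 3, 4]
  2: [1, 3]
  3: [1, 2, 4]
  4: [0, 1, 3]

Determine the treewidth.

2

A width-2 tree decomposition is:
Bags: B1 = {1, 2, 3}  B2 = {1, 3, 4}  B3 = {0, 1, 4}
Tree: B1–B2, B2–B3
Every bag has size at most 3, so the width is 3 − 1 = 2 and tw(G) ≤ 2. On the other hand G contains the 3-clique {0, 1, 4}. A clique must lie in a single bag of any decomposition, so no decomposition can have width below 2. Combining the bounds, tw(G) = 2.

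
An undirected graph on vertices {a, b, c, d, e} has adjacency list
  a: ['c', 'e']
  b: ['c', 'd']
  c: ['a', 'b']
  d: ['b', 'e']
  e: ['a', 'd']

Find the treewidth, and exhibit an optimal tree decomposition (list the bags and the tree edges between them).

Each bag holds 3 vertices, so the decomposition has width 2, which upper-bounds the treewidth. The edges c–a–e–d–b–c form a cycle, so G is not a tree and its treewidth is at least 2. Combining the bounds, tw(G) = 2.

Treewidth 2.
One such decomposition:
Bags: B1 = {a, c, e}  B2 = {c, d, e}  B3 = {b, c, d}
Tree: B1–B2, B2–B3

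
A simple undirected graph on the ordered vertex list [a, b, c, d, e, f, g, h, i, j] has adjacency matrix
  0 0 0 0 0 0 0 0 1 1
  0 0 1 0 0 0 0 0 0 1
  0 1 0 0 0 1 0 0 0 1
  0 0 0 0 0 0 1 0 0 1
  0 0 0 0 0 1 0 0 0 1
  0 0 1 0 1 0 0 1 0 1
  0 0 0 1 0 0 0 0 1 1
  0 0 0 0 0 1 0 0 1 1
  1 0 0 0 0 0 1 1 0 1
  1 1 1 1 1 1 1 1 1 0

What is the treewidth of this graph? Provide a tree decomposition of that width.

Treewidth 2.
One such decomposition:
Bags: B1 = {e, f, j}  B2 = {c, f, j}  B3 = {f, h, j}  B4 = {h, i, j}  B5 = {g, i, j}  B6 = {a, i, j}  B7 = {d, g, j}  B8 = {b, c, j}
Tree: B1–B2, B2–B3, B3–B4, B4–B5, B4–B6, B5–B7, B2–B8

Every bag has size at most 3, so the width is 3 − 1 = 2 and tw(G) ≤ 2. Conversely, {d, g, j} is a clique of size 3, and the vertices of any clique must share a bag in every tree decomposition; so some bag has ≥ 3 vertices and tw(G) ≥ 2. Hence tw(G) = 2 exactly.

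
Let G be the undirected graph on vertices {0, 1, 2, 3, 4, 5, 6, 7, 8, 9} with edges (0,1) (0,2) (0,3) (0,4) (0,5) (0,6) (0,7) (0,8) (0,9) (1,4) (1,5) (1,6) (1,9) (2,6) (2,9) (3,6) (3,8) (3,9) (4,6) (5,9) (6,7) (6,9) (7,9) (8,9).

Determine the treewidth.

A width-3 tree decomposition is:
Bags: B1 = {0, 1, 6, 9}  B2 = {0, 3, 6, 9}  B3 = {0, 3, 8, 9}  B4 = {0, 6, 7, 9}  B5 = {0, 1, 5, 9}  B6 = {0, 2, 6, 9}  B7 = {0, 1, 4, 6}
Tree: B1–B2, B2–B3, B1–B4, B1–B5, B2–B6, B1–B7
Each bag holds 4 vertices, so the decomposition has width 3, which upper-bounds the treewidth. On the other hand G contains the 4-clique {0, 3, 8, 9}. A clique must lie in a single bag of any decomposition, so no decomposition can have width below 3. Combining the bounds, tw(G) = 3.

3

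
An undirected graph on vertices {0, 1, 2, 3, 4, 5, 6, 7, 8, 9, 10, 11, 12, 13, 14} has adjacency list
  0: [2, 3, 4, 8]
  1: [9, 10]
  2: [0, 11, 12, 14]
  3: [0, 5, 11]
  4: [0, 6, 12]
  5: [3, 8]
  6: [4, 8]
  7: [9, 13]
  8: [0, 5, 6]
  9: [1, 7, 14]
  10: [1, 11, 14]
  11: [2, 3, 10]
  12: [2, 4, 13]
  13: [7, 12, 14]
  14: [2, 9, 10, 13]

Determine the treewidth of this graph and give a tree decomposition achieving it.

Every bag has size at most 4, so the width is 4 − 1 = 3 and tw(G) ≤ 3. For the lower bound: the 4 vertex sets {5,6,8}, {4}, {0}, {2,3,11,12} are disjoint, each induces a connected subgraph, and every pair is joined by at least one edge of G. Contracting each set to a single vertex therefore yields K_{4} as a minor, and since treewidth is minor-monotone, tw(G) ≥ tw(K_{4}) = 3. Therefore the treewidth is 3.

Treewidth 3.
Bags: B1 = {4, 5, 6, 8}  B2 = {0, 4, 5, 8}  B3 = {0, 3, 4, 5}  B4 = {0, 3, 4, 12}  B5 = {0, 2, 3, 12}  B6 = {2, 3, 11, 12}  B7 = {2, 11, 12, 13}  B8 = {2, 11, 13, 14}  B9 = {10, 11, 13, 14}  B10 = {7, 10, 13, 14}  B11 = {7, 9, 10, 14}  B12 = {1, 7, 9, 10}
Tree: B1–B2, B2–B3, B3–B4, B4–B5, B5–B6, B6–B7, B7–B8, B8–B9, B9–B10, B10–B11, B11–B12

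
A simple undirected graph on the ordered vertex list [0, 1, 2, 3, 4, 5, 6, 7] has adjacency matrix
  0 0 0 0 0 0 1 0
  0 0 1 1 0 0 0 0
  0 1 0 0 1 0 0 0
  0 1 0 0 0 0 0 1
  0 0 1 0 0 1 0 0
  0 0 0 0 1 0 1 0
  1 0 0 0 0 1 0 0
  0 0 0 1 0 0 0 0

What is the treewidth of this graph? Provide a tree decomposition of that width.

Treewidth 1.
One optimal decomposition is:
Bags: B1 = {0, 6}  B2 = {5, 6}  B3 = {4, 5}  B4 = {2, 4}  B5 = {1, 2}  B6 = {1, 3}  B7 = {3, 7}
Tree: B1–B2, B2–B3, B3–B4, B4–B5, B5–B6, B6–B7

Every bag has size at most 2, so the width is 2 − 1 = 1 and tw(G) ≤ 1. Any graph with an edge has treewidth ≥ 1, and G has the edge 0–6. Hence tw(G) = 1 exactly.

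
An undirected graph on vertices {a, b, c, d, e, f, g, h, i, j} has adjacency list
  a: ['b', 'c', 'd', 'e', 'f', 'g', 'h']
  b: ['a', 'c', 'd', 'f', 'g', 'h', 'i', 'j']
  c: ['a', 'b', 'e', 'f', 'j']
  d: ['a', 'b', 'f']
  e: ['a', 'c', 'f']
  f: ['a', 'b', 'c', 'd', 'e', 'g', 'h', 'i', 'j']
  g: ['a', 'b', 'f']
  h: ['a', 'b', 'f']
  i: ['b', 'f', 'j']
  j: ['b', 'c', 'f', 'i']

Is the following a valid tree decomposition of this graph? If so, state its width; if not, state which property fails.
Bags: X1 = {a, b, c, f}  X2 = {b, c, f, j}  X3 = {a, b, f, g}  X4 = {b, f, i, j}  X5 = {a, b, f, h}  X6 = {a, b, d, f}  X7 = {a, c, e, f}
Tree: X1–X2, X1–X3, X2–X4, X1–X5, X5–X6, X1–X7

Every vertex of G appears in some bag (union = {a, b, c, d, e, f, g, h, i, j}); every edge is covered by a bag; and for each vertex v the set of bags containing v is connected in the bag tree. The decomposition is therefore valid. The largest bag has 4 vertices, so the width is 3.

Yes; width 3.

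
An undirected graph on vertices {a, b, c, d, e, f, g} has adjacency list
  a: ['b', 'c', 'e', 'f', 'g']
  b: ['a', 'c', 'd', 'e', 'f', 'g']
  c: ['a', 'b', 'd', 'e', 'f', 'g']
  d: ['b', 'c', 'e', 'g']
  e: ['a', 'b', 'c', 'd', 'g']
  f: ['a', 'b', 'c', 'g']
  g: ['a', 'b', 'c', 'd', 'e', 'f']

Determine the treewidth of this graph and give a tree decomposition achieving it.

Treewidth 4.
One optimal decomposition is:
Bags: B1 = {a, b, c, e, g}  B2 = {b, c, d, e, g}  B3 = {a, b, c, f, g}
Tree: B1–B2, B1–B3

Every bag has size at most 5, so the width is 5 − 1 = 4 and tw(G) ≤ 4. Conversely, {b, c, d, e, g} is a clique of size 5, and the vertices of any clique must share a bag in every tree decomposition; so some bag has ≥ 5 vertices and tw(G) ≥ 4. Hence tw(G) = 4 exactly.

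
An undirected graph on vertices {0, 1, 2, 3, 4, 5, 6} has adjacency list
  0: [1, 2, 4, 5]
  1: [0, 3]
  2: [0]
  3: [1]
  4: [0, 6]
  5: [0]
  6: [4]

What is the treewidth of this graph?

A width-1 tree decomposition is:
Bags: B1 = {0, 1}  B2 = {0, 2}  B3 = {1, 3}  B4 = {0, 4}  B5 = {4, 6}  B6 = {0, 5}
Tree: B1–B2, B1–B3, B1–B4, B4–B5, B4–B6
Every bag has size at most 2, so the width is 2 − 1 = 1 and tw(G) ≤ 1. Any graph with an edge has treewidth ≥ 1, and G has the edge 0–1. Therefore the treewidth is 1.

1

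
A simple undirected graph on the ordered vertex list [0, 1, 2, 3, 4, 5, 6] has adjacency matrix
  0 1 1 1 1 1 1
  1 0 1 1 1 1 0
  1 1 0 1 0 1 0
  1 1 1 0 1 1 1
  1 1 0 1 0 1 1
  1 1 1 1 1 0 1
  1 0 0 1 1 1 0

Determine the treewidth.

4

A width-4 tree decomposition is:
Bags: B1 = {0, 1, 3, 4, 5}  B2 = {0, 1, 2, 3, 5}  B3 = {0, 3, 4, 5, 6}
Tree: B1–B2, B1–B3
Every bag has size at most 5, so the width is 5 − 1 = 4 and tw(G) ≤ 4. Conversely, {0, 1, 2, 3, 5} is a clique of size 5, and the vertices of any clique must share a bag in every tree decomposition; so some bag has ≥ 5 vertices and tw(G) ≥ 4. Combining the bounds, tw(G) = 4.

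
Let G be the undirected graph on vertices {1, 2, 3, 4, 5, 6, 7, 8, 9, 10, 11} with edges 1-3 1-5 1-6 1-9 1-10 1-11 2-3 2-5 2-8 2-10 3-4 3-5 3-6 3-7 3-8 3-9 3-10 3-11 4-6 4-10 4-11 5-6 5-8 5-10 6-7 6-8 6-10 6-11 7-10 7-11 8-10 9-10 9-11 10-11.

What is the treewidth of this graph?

A width-4 tree decomposition is:
Bags: B1 = {3, 6, 7, 10, 11}  B2 = {1, 3, 6, 10, 11}  B3 = {1, 3, 9, 10, 11}  B4 = {1, 3, 5, 6, 10}  B5 = {3, 4, 6, 10, 11}  B6 = {3, 5, 6, 8, 10}  B7 = {2, 3, 5, 8, 10}
Tree: B1–B2, B2–B3, B2–B4, B2–B5, B4–B6, B6–B7
Each bag holds 5 vertices, so the decomposition has width 4, which upper-bounds the treewidth. On the other hand G contains the 5-clique {1, 3, 9, 10, 11}. A clique must lie in a single bag of any decomposition, so no decomposition can have width below 4. The upper and lower bounds meet at 4, so that is the treewidth.

4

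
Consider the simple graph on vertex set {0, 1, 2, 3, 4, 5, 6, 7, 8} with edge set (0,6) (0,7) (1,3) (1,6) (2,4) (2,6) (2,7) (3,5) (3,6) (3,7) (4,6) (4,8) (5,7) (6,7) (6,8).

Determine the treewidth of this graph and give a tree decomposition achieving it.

Treewidth 2.
One optimal decomposition is:
Bags: B1 = {4, 6, 8}  B2 = {2, 4, 6}  B3 = {2, 6, 7}  B4 = {3, 6, 7}  B5 = {0, 6, 7}  B6 = {1, 3, 6}  B7 = {3, 5, 7}
Tree: B1–B2, B2–B3, B3–B4, B4–B5, B4–B6, B4–B7

The largest bag has 3 vertices, giving width 2; this decomposition certifies tw(G) ≤ 2. Conversely, {3, 5, 7} is a clique of size 3, and the vertices of any clique must share a bag in every tree decomposition; so some bag has ≥ 3 vertices and tw(G) ≥ 2. Combining the bounds, tw(G) = 2.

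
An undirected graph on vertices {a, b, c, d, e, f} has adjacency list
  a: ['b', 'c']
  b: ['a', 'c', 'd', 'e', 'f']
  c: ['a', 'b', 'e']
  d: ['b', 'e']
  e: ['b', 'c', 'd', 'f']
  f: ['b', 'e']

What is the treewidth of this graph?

2

A width-2 tree decomposition is:
Bags: B1 = {b, c, e}  B2 = {b, e, f}  B3 = {a, b, c}  B4 = {b, d, e}
Tree: B1–B2, B1–B3, B1–B4
Each bag holds 3 vertices, so the decomposition has width 2, which upper-bounds the treewidth. On the other hand G contains the 3-clique {b, d, e}. A clique must lie in a single bag of any decomposition, so no decomposition can have width below 2. Hence tw(G) = 2 exactly.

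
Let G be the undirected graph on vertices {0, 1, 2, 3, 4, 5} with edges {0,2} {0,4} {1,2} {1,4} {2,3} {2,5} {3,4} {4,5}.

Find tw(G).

2

A width-2 tree decomposition is:
Bags: B1 = {2, 4, 5}  B2 = {2, 3, 4}  B3 = {0, 2, 4}  B4 = {1, 2, 4}
Tree: B1–B2, B2–B3, B3–B4
Each bag holds 3 vertices, so the decomposition has width 2, which upper-bounds the treewidth. Since 2–5–4–3–2 is a cycle in G, G is not acyclic. Forests are exactly the graphs of treewidth ≤ 1, so tw(G) ≥ 2. The upper and lower bounds meet at 2, so that is the treewidth.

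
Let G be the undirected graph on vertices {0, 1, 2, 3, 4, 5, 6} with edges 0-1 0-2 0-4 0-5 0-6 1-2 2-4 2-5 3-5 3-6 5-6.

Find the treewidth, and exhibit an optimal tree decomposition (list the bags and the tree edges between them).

Each bag holds 3 vertices, so the decomposition has width 2, which upper-bounds the treewidth. For the lower bound, the 3 vertices {0, 1, 2} are pairwise adjacent, and any tree decomposition puts a clique entirely inside one bag — forcing width ≥ 2. Combining the bounds, tw(G) = 2.

Treewidth 2.
Bags: B1 = {3, 5, 6}  B2 = {0, 5, 6}  B3 = {0, 2, 5}  B4 = {0, 1, 2}  B5 = {0, 2, 4}
Tree: B1–B2, B2–B3, B3–B4, B4–B5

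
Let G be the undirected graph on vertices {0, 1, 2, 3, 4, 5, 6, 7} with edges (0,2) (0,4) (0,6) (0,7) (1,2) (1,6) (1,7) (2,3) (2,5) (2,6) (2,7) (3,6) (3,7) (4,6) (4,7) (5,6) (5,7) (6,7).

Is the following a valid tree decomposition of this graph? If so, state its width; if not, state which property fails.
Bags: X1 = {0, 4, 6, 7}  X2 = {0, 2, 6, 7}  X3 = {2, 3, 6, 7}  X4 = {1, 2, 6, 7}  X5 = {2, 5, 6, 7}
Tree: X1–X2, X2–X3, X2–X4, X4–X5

Yes; width 3.

Vertex coverage: the bags together contain {0, 1, 2, 3, 4, 5, 6, 7}, the full vertex set. Edge coverage: each edge of G has both endpoints in at least one bag. Running intersection: for every vertex, the bags containing it form a connected subtree. All three properties hold, so this is a valid tree decomposition of width max|bag| − 1 = 3, and hence tw(G) ≤ 3.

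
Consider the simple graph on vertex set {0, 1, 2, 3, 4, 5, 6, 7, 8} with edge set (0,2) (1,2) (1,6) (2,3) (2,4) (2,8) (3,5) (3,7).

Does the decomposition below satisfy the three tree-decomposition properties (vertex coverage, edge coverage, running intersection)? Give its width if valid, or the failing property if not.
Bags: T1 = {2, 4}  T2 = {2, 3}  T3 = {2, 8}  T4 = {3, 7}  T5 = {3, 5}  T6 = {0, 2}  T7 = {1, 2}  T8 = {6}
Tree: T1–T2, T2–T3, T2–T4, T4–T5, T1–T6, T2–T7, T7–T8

A tree decomposition must satisfy three properties: every vertex lies in some bag; for every edge, both endpoints lie together in some bag; and for every vertex, the bags containing it form a connected subtree. Here edge (1,6) lies in no bag, so the decomposition is invalid.

No — edge (1,6) lies in no bag.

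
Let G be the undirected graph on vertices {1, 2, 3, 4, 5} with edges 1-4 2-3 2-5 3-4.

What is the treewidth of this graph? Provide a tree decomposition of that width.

The largest bag has 2 vertices, giving width 1; this decomposition certifies tw(G) ≤ 1. Any graph with an edge has treewidth ≥ 1, and G has the edge 5–2. Therefore the treewidth is 1.

Treewidth 1.
One such decomposition:
Bags: B1 = {2, 5}  B2 = {2, 3}  B3 = {3, 4}  B4 = {1, 4}
Tree: B1–B2, B2–B3, B3–B4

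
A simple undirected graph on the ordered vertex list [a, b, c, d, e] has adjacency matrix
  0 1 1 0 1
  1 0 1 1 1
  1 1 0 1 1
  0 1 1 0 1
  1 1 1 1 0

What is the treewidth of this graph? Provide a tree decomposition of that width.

Each bag holds 4 vertices, so the decomposition has width 3, which upper-bounds the treewidth. Conversely, {b, c, d, e} is a clique of size 4, and the vertices of any clique must share a bag in every tree decomposition; so some bag has ≥ 4 vertices and tw(G) ≥ 3. Hence tw(G) = 3 exactly.

Treewidth 3.
One optimal decomposition is:
Bags: B1 = {b, c, d, e}  B2 = {a, b, c, e}
Tree: B1–B2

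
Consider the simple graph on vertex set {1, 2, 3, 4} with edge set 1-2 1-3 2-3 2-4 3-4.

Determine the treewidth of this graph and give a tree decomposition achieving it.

The largest bag has 3 vertices, giving width 2; this decomposition certifies tw(G) ≤ 2. For the lower bound, the 3 vertices {1, 2, 3} are pairwise adjacent, and any tree decomposition puts a clique entirely inside one bag — forcing width ≥ 2. The upper and lower bounds meet at 2, so that is the treewidth.

Treewidth 2.
One such decomposition:
Bags: B1 = {2, 3, 4}  B2 = {1, 2, 3}
Tree: B1–B2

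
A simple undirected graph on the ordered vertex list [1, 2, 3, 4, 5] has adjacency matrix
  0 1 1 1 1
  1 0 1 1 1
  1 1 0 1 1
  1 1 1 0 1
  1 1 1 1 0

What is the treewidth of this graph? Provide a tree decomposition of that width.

Treewidth 4.
One such decomposition:
Bags: B1 = {1, 2, 3, 4, 5}
Tree: (single bag)

With just one bag of size 5, the width is 5 − 1 = 4, so tw(G) ≤ 4. On the other hand G contains the 5-clique {1, 2, 3, 4, 5}. A clique must lie in a single bag of any decomposition, so no decomposition can have width below 4. Combining the bounds, tw(G) = 4.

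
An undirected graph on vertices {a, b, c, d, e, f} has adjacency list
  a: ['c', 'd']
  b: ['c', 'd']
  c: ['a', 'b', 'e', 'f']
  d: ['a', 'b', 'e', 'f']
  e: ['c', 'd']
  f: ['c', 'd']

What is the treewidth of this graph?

A width-2 tree decomposition is:
Bags: B1 = {c, d, f}  B2 = {b, c, d}  B3 = {a, c, d}  B4 = {c, d, e}
Tree: B1–B2, B2–B3, B3–B4
Every bag has size at most 3, so the width is 3 − 1 = 2 and tw(G) ≤ 2. For the lower bound, G contains the cycle f–c–b–d–f, so G is not a forest; only forests have treewidth ≤ 1, hence tw(G) ≥ 2. Therefore the treewidth is 2.

2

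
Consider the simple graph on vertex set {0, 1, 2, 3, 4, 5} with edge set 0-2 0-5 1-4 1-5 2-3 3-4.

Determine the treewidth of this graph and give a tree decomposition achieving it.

Treewidth 2.
One such decomposition:
Bags: B1 = {0, 2, 3}  B2 = {0, 3, 5}  B3 = {1, 3, 5}  B4 = {1, 3, 4}
Tree: B1–B2, B2–B3, B3–B4

Each bag holds 3 vertices, so the decomposition has width 2, which upper-bounds the treewidth. Since 3–2–0–5–1–4–3 is a cycle in G, G is not acyclic. Forests are exactly the graphs of treewidth ≤ 1, so tw(G) ≥ 2. Hence tw(G) = 2 exactly.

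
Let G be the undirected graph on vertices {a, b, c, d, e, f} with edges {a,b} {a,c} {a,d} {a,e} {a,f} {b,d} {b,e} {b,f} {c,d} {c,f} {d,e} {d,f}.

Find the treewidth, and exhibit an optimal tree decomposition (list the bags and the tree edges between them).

The largest bag has 4 vertices, giving width 3; this decomposition certifies tw(G) ≤ 3. For the lower bound, the 4 vertices {a, b, d, e} are pairwise adjacent, and any tree decomposition puts a clique entirely inside one bag — forcing width ≥ 3. Combining the bounds, tw(G) = 3.

Treewidth 3.
Bags: B1 = {a, b, d, e}  B2 = {a, b, d, f}  B3 = {a, c, d, f}
Tree: B1–B2, B2–B3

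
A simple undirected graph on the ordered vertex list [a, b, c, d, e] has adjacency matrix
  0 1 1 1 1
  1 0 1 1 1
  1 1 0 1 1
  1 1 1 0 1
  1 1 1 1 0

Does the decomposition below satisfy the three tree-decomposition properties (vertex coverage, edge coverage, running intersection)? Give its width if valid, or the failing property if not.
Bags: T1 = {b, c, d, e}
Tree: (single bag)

A tree decomposition must satisfy three properties: every vertex lies in some bag; for every edge, both endpoints lie together in some bag; and for every vertex, the bags containing it form a connected subtree. Here vertex a appears in no bag, so the decomposition is invalid.

No — vertex a appears in no bag.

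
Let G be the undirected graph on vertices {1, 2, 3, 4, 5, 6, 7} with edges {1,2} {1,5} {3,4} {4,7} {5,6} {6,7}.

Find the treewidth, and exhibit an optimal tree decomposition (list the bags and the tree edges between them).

Every bag has size at most 2, so the width is 2 − 1 = 1 and tw(G) ≤ 1. Any graph with an edge has treewidth ≥ 1, and G has the edge 2–1. Hence tw(G) = 1 exactly.

Treewidth 1.
One such decomposition:
Bags: B1 = {1, 2}  B2 = {1, 5}  B3 = {5, 6}  B4 = {6, 7}  B5 = {4, 7}  B6 = {3, 4}
Tree: B1–B2, B2–B3, B3–B4, B4–B5, B5–B6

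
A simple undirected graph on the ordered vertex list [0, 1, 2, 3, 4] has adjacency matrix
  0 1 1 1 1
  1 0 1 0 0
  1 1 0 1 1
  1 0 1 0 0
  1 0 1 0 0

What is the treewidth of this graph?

A width-2 tree decomposition is:
Bags: B1 = {0, 1, 2}  B2 = {0, 2, 3}  B3 = {0, 2, 4}
Tree: B1–B2, B2–B3
Each bag holds 3 vertices, so the decomposition has width 2, which upper-bounds the treewidth. For the lower bound, the 3 vertices {0, 1, 2} are pairwise adjacent, and any tree decomposition puts a clique entirely inside one bag — forcing width ≥ 2. Hence tw(G) = 2 exactly.

2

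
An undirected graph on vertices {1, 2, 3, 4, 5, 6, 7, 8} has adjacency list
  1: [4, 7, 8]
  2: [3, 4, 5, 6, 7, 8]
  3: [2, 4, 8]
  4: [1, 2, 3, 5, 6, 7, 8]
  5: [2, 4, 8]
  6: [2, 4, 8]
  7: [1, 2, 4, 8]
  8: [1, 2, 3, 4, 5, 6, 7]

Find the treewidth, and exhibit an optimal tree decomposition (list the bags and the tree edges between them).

Every bag has size at most 4, so the width is 4 − 1 = 3 and tw(G) ≤ 3. For the lower bound, the 4 vertices {1, 4, 7, 8} are pairwise adjacent, and any tree decomposition puts a clique entirely inside one bag — forcing width ≥ 3. Combining the bounds, tw(G) = 3.

Treewidth 3.
One such decomposition:
Bags: B1 = {2, 4, 6, 8}  B2 = {2, 4, 7, 8}  B3 = {1, 4, 7, 8}  B4 = {2, 4, 5, 8}  B5 = {2, 3, 4, 8}
Tree: B1–B2, B2–B3, B1–B4, B4–B5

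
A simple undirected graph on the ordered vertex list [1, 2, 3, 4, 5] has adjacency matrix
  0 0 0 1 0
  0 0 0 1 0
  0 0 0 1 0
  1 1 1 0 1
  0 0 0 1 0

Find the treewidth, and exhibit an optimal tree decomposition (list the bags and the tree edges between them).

Treewidth 1.
Bags: B1 = {1, 4}  B2 = {4, 5}  B3 = {2, 4}  B4 = {3, 4}
Tree: B1–B2, B2–B3, B1–B4

Each bag holds 2 vertices, so the decomposition has width 1, which upper-bounds the treewidth. G has an edge, so its treewidth is at least 1. Combining the bounds, tw(G) = 1.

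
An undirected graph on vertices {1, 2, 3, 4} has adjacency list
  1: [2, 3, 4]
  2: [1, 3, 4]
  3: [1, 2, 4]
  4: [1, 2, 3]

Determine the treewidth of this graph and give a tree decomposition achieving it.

Treewidth 3.
Bags: B1 = {1, 2, 3, 4}
Tree: (single bag)

A single bag containing all 4 vertices is trivially a valid decomposition of width 3. For the lower bound, the 4 vertices {1, 2, 3, 4} are pairwise adjacent, and any tree decomposition puts a clique entirely inside one bag — forcing width ≥ 3. Therefore the treewidth is 3.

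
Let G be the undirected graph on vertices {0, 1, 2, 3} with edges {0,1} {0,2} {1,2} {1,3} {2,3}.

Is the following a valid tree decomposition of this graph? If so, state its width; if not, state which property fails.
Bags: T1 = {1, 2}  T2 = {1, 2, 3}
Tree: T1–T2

A tree decomposition must satisfy three properties: every vertex lies in some bag; for every edge, both endpoints lie together in some bag; and for every vertex, the bags containing it form a connected subtree. Here vertex 0 appears in no bag, so the decomposition is invalid.

No — vertex 0 appears in no bag.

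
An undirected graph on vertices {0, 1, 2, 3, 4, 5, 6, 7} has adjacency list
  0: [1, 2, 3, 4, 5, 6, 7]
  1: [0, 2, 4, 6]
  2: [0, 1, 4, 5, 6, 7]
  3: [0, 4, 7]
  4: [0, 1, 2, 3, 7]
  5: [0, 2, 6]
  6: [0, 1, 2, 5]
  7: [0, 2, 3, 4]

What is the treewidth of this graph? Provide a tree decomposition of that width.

Treewidth 3.
One optimal decomposition is:
Bags: B1 = {0, 1, 2, 6}  B2 = {0, 2, 5, 6}  B3 = {0, 1, 2, 4}  B4 = {0, 2, 4, 7}  B5 = {0, 3, 4, 7}
Tree: B1–B2, B1–B3, B3–B4, B4–B5

The largest bag has 4 vertices, giving width 3; this decomposition certifies tw(G) ≤ 3. On the other hand G contains the 4-clique {0, 1, 2, 4}. A clique must lie in a single bag of any decomposition, so no decomposition can have width below 3. The upper and lower bounds meet at 3, so that is the treewidth.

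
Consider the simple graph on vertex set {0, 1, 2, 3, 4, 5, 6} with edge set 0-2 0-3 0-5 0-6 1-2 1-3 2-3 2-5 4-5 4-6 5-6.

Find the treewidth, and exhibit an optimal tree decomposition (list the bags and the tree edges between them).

Treewidth 2.
Bags: B1 = {0, 2, 3}  B2 = {0, 2, 5}  B3 = {0, 5, 6}  B4 = {4, 5, 6}  B5 = {1, 2, 3}
Tree: B1–B2, B2–B3, B3–B4, B1–B5

Every bag has size at most 3, so the width is 3 − 1 = 2 and tw(G) ≤ 2. Conversely, {0, 2, 3} is a clique of size 3, and the vertices of any clique must share a bag in every tree decomposition; so some bag has ≥ 3 vertices and tw(G) ≥ 2. Combining the bounds, tw(G) = 2.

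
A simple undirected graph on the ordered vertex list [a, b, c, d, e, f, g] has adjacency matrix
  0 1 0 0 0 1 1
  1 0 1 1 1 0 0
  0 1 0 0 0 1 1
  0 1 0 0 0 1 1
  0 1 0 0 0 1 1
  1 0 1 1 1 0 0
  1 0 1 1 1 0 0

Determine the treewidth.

A width-3 tree decomposition is:
Bags: B1 = {b, e, f, g}  B2 = {a, b, f, g}  B3 = {b, d, f, g}  B4 = {b, c, f, g}
Tree: B1–B2, B2–B3, B3–B4
The largest bag has 4 vertices, giving width 3; this decomposition certifies tw(G) ≤ 3. For the lower bound: the 4 vertex sets {e,f}, {a,b}, {g}, {d} are disjoint, each induces a connected subgraph, and every pair is joined by at least one edge of G. Contracting each set to a single vertex therefore yields K_{4} as a minor, and since treewidth is minor-monotone, tw(G) ≥ tw(K_{4}) = 3. Combining the bounds, tw(G) = 3.

3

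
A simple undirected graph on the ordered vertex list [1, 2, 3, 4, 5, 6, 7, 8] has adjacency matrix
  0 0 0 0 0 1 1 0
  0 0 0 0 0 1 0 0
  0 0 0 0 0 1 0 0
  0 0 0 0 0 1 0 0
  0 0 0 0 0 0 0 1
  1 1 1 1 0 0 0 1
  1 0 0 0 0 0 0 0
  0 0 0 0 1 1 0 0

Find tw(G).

1

A width-1 tree decomposition is:
Bags: B1 = {6, 8}  B2 = {1, 6}  B3 = {2, 6}  B4 = {4, 6}  B5 = {3, 6}  B6 = {5, 8}  B7 = {1, 7}
Tree: B1–B2, B2–B3, B3–B4, B4–B5, B1–B6, B2–B7
The largest bag has 2 vertices, giving width 1; this decomposition certifies tw(G) ≤ 1. Any graph with an edge has treewidth ≥ 1, and G has the edge 8–6. Therefore the treewidth is 1.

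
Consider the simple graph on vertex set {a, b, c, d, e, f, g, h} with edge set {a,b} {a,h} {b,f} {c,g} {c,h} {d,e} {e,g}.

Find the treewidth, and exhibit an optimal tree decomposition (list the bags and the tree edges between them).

Each bag holds 2 vertices, so the decomposition has width 1, which upper-bounds the treewidth. G has an edge, so its treewidth is at least 1. Hence tw(G) = 1 exactly.

Treewidth 1.
Bags: B1 = {b, f}  B2 = {a, b}  B3 = {a, h}  B4 = {c, h}  B5 = {c, g}  B6 = {e, g}  B7 = {d, e}
Tree: B1–B2, B2–B3, B3–B4, B4–B5, B5–B6, B6–B7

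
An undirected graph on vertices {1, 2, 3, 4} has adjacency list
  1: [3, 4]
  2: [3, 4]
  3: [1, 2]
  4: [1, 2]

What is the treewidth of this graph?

2

A width-2 tree decomposition is:
Bags: B1 = {2, 3, 4}  B2 = {1, 3, 4}
Tree: B1–B2
Each bag holds 3 vertices, so the decomposition has width 2, which upper-bounds the treewidth. For the lower bound, G contains the cycle 3–2–4–1–3, so G is not a forest; only forests have treewidth ≤ 1, hence tw(G) ≥ 2. Hence tw(G) = 2 exactly.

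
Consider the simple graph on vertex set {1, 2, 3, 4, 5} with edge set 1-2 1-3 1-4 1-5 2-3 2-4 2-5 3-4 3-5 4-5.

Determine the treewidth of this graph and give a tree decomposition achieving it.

With just one bag of size 5, the width is 5 − 1 = 4, so tw(G) ≤ 4. On the other hand G contains the 5-clique {1, 2, 3, 4, 5}. A clique must lie in a single bag of any decomposition, so no decomposition can have width below 4. The upper and lower bounds meet at 4, so that is the treewidth.

Treewidth 4.
One optimal decomposition is:
Bags: B1 = {1, 2, 3, 4, 5}
Tree: (single bag)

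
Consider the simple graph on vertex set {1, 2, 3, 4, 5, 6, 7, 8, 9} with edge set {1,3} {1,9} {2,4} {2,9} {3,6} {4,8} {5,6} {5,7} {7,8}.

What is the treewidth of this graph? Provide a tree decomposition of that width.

Treewidth 2.
One optimal decomposition is:
Bags: B1 = {1, 2, 9}  B2 = {1, 2, 3}  B3 = {2, 3, 6}  B4 = {2, 5, 6}  B5 = {2, 5, 7}  B6 = {2, 7, 8}  B7 = {2, 4, 8}
Tree: B1–B2, B2–B3, B3–B4, B4–B5, B5–B6, B6–B7

The largest bag has 3 vertices, giving width 2; this decomposition certifies tw(G) ≤ 2. For the lower bound, G contains the cycle 2–9–1–3–6–5–7–8–4–2, so G is not a forest; only forests have treewidth ≤ 1, hence tw(G) ≥ 2. Hence tw(G) = 2 exactly.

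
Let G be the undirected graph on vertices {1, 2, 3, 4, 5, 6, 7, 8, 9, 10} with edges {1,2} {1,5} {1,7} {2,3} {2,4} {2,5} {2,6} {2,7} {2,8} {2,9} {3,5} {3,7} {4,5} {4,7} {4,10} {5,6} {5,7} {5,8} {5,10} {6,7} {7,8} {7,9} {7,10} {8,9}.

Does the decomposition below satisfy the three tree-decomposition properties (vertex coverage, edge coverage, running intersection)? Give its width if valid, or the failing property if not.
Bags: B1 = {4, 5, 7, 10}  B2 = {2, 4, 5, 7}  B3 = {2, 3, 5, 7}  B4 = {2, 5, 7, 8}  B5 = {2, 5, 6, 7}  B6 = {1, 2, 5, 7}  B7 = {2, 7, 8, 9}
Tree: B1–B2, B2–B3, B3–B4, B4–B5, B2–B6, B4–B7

Every vertex of G appears in some bag (union = {1, 2, 3, 4, 5, 6, 7, 8, 9, 10}); every edge is covered by a bag; and for each vertex v the set of bags containing v is connected in the bag tree. The decomposition is therefore valid. The largest bag has 4 vertices, so the width is 3.

Yes; width 3.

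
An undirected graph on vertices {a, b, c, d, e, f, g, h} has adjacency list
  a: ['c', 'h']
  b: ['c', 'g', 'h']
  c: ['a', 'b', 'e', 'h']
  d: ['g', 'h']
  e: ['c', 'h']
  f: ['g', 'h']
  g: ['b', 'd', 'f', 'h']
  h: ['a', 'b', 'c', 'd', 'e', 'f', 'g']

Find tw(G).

A width-2 tree decomposition is:
Bags: B1 = {b, c, h}  B2 = {c, e, h}  B3 = {b, g, h}  B4 = {a, c, h}  B5 = {d, g, h}  B6 = {f, g, h}
Tree: B1–B2, B1–B3, B2–B4, B3–B5, B5–B6
The largest bag has 3 vertices, giving width 2; this decomposition certifies tw(G) ≤ 2. Conversely, {d, g, h} is a clique of size 3, and the vertices of any clique must share a bag in every tree decomposition; so some bag has ≥ 3 vertices and tw(G) ≥ 2. Therefore the treewidth is 2.

2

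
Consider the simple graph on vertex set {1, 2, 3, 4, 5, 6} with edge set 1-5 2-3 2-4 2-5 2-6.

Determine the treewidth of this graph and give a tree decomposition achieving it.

The largest bag has 2 vertices, giving width 1; this decomposition certifies tw(G) ≤ 1. G has an edge, so its treewidth is at least 1. The upper and lower bounds meet at 1, so that is the treewidth.

Treewidth 1.
One optimal decomposition is:
Bags: B1 = {2, 5}  B2 = {1, 5}  B3 = {2, 3}  B4 = {2, 6}  B5 = {2, 4}
Tree: B1–B2, B1–B3, B1–B4, B1–B5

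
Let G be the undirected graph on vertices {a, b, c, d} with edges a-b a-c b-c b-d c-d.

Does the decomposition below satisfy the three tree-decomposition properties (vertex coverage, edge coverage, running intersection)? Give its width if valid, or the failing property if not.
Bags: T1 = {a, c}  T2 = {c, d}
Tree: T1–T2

No — vertex b appears in no bag.

A tree decomposition must satisfy three properties: every vertex lies in some bag; for every edge, both endpoints lie together in some bag; and for every vertex, the bags containing it form a connected subtree. Here vertex b appears in no bag, so the decomposition is invalid.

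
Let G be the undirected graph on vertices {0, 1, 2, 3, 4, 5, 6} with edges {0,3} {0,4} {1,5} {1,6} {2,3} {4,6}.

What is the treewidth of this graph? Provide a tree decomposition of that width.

Treewidth 1.
One such decomposition:
Bags: B1 = {2, 3}  B2 = {0, 3}  B3 = {0, 4}  B4 = {4, 6}  B5 = {1, 6}  B6 = {1, 5}
Tree: B1–B2, B2–B3, B3–B4, B4–B5, B5–B6

The largest bag has 2 vertices, giving width 1; this decomposition certifies tw(G) ≤ 1. Since G has at least one edge (e.g. 2–3), it is not an edgeless graph, so tw(G) ≥ 1. The upper and lower bounds meet at 1, so that is the treewidth.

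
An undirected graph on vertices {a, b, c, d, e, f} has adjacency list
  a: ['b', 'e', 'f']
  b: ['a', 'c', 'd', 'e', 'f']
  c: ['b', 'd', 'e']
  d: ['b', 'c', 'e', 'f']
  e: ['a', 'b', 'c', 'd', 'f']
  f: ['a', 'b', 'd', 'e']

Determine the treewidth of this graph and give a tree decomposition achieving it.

Treewidth 3.
Bags: B1 = {a, b, e, f}  B2 = {b, d, e, f}  B3 = {b, c, d, e}
Tree: B1–B2, B2–B3

The largest bag has 4 vertices, giving width 3; this decomposition certifies tw(G) ≤ 3. Conversely, {b, c, d, e} is a clique of size 4, and the vertices of any clique must share a bag in every tree decomposition; so some bag has ≥ 4 vertices and tw(G) ≥ 3. Hence tw(G) = 3 exactly.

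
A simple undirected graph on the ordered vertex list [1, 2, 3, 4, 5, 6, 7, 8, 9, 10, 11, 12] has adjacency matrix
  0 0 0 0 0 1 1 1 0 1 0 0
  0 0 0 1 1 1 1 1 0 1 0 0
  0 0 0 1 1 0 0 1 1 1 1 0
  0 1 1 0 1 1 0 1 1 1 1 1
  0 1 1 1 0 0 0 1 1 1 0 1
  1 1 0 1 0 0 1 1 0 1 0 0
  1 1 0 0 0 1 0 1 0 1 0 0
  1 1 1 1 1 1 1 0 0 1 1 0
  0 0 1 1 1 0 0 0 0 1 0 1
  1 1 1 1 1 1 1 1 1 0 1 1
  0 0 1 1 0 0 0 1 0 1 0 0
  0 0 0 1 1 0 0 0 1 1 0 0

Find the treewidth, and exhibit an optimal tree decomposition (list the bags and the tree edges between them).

Treewidth 4.
One such decomposition:
Bags: B1 = {3, 4, 5, 8, 10}  B2 = {3, 4, 5, 9, 10}  B3 = {2, 4, 5, 8, 10}  B4 = {2, 4, 6, 8, 10}  B5 = {2, 6, 7, 8, 10}  B6 = {3, 4, 8, 10, 11}  B7 = {4, 5, 9, 10, 12}  B8 = {1, 6, 7, 8, 10}
Tree: B1–B2, B1–B3, B3–B4, B4–B5, B1–B6, B2–B7, B5–B8

Each bag holds 5 vertices, so the decomposition has width 4, which upper-bounds the treewidth. For the lower bound, the 5 vertices {1, 6, 7, 8, 10} are pairwise adjacent, and any tree decomposition puts a clique entirely inside one bag — forcing width ≥ 4. Therefore the treewidth is 4.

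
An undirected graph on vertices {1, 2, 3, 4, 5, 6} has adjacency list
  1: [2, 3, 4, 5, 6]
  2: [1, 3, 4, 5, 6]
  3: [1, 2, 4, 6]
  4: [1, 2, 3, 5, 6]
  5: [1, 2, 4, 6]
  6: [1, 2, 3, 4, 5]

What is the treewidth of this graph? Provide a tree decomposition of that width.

The largest bag has 5 vertices, giving width 4; this decomposition certifies tw(G) ≤ 4. Conversely, {1, 2, 3, 4, 6} is a clique of size 5, and the vertices of any clique must share a bag in every tree decomposition; so some bag has ≥ 5 vertices and tw(G) ≥ 4. Hence tw(G) = 4 exactly.

Treewidth 4.
One optimal decomposition is:
Bags: B1 = {1, 2, 4, 5, 6}  B2 = {1, 2, 3, 4, 6}
Tree: B1–B2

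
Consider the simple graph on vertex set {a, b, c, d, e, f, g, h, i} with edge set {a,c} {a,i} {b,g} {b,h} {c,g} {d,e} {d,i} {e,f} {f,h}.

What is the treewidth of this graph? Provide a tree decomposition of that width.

The largest bag has 3 vertices, giving width 2; this decomposition certifies tw(G) ≤ 2. For the lower bound, G contains the cycle e–d–i–a–c–g–b–h–f–e, so G is not a forest; only forests have treewidth ≤ 1, hence tw(G) ≥ 2. Combining the bounds, tw(G) = 2.

Treewidth 2.
One such decomposition:
Bags: B1 = {d, e, i}  B2 = {a, e, i}  B3 = {a, c, e}  B4 = {c, e, g}  B5 = {b, e, g}  B6 = {b, e, h}  B7 = {e, f, h}
Tree: B1–B2, B2–B3, B3–B4, B4–B5, B5–B6, B6–B7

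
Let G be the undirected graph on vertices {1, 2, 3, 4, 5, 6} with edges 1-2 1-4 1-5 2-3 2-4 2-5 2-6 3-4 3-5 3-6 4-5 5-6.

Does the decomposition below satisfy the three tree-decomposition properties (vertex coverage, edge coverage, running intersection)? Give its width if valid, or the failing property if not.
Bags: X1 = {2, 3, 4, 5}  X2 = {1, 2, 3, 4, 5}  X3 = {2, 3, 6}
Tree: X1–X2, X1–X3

A tree decomposition must satisfy three properties: every vertex lies in some bag; for every edge, both endpoints lie together in some bag; and for every vertex, the bags containing it form a connected subtree. Here edge (5,6) lies in no bag, so the decomposition is invalid.

No — edge (5,6) lies in no bag.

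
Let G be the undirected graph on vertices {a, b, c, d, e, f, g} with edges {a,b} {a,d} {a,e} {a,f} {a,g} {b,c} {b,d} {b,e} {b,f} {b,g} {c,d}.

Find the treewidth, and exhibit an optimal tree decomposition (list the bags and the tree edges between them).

Every bag has size at most 3, so the width is 3 − 1 = 2 and tw(G) ≤ 2. On the other hand G contains the 3-clique {b, c, d}. A clique must lie in a single bag of any decomposition, so no decomposition can have width below 2. The upper and lower bounds meet at 2, so that is the treewidth.

Treewidth 2.
One such decomposition:
Bags: B1 = {a, b, d}  B2 = {a, b, e}  B3 = {a, b, f}  B4 = {b, c, d}  B5 = {a, b, g}
Tree: B1–B2, B2–B3, B1–B4, B2–B5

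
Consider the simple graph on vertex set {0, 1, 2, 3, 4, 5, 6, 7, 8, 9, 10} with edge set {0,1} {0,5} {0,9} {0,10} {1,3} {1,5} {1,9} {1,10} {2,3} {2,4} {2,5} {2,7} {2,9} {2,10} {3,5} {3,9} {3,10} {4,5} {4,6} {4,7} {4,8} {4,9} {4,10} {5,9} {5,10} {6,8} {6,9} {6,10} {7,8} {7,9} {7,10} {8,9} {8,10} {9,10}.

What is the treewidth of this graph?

4

A width-4 tree decomposition is:
Bags: B1 = {2, 4, 7, 9, 10}  B2 = {2, 4, 5, 9, 10}  B3 = {2, 3, 5, 9, 10}  B4 = {1, 3, 5, 9, 10}  B5 = {4, 7, 8, 9, 10}  B6 = {0, 1, 5, 9, 10}  B7 = {4, 6, 8, 9, 10}
Tree: B1–B2, B2–B3, B3–B4, B1–B5, B4–B6, B5–B7
Each bag holds 5 vertices, so the decomposition has width 4, which upper-bounds the treewidth. For the lower bound, the 5 vertices {0, 1, 5, 9, 10} are pairwise adjacent, and any tree decomposition puts a clique entirely inside one bag — forcing width ≥ 4. Hence tw(G) = 4 exactly.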